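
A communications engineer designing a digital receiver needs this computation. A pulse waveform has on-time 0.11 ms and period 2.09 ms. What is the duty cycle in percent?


Duty cycle as a percentage:
DC = (t_on / T) * 100
   = (0.11 / 2.09) * 100
   = 0.052632 * 100
   = 5.26 %

5.26 %


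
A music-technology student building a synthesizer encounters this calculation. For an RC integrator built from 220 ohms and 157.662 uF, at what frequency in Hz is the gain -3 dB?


Cutoff frequency of a first-order RC filter:
fc = 1 / (2 * pi * R * C)
C = 157.662 uF = 0.000157662 F
fc = 1 / (2 * pi * 220 * 0.000157662)
   = 1 / 0.21793630361812
   = 4.588497 Hz

4.588497 Hz


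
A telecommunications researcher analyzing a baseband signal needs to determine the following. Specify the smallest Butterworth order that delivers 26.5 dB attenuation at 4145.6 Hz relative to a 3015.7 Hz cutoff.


Butterworth filter order formula:
n = log10(10^(A/10) - 1) / (2 * log10(f_stop/f_pass))
10^(26.5/10) - 1 = 445.6836
f_stop/f_pass = 4145.6 / 3015.7 = 1.3747
n = 9.5841 -> ceil = 10

10


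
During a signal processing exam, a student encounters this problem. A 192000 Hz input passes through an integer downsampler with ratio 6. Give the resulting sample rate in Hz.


Decimation reduces the sample rate:
fs_out = fs_in / M
       = 192000 / 6
       = 32000.0 Hz

32000.0 Hz


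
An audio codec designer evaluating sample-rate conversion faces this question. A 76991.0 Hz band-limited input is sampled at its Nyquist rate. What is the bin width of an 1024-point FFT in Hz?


Step 1 — Nyquist sampling rate:
fs = 2 * fmax = 2 * 76991.0 = 153982.0 Hz

Step 2 — DFT bin spacing:
df = fs / N = 153982.0 / 1024 = 150.373 Hz

150.373 Hz


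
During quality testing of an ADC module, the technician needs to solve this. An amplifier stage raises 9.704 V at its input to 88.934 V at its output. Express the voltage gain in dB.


Voltage gain in dB:
G = 20 * log10(Vout / Vin)
  = 20 * log10(88.934 / 9.704)
  = 20 * log10(9.164674)
  = 20 * 0.962117
  = 19.24 dB

19.24 dB


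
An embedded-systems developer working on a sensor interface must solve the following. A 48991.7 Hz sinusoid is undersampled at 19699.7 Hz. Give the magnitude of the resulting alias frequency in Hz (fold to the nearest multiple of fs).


Compute the nearest integer multiple of fs to the signal:
n = round(48991.7 / 19699.7) = 2
f_alias = |48991.7 - 2 * 19699.7|
        = |48991.7 - 39399.4|
        = 9592.3 Hz

9592.3


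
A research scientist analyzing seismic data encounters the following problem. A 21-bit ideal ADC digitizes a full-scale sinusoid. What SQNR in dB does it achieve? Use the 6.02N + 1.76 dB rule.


Theoretical SNR for a full-scale sinusoid:
SNR = 6.02 * N + 1.76
    = 6.02 * 21 + 1.76
    = 126.42 + 1.76
    = 128.18 dB

128.18 dB


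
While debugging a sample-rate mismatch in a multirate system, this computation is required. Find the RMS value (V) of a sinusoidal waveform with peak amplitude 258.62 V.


RMS voltage for a sinusoidal waveform:
V_rms = V_peak / sqrt(2)
      = 258.62 / 1.414214
      = 182.872 V

182.872 V


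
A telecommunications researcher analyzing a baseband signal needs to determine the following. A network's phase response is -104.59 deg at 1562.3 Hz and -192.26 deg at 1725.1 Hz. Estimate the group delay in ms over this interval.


Group delay from phase difference:
tau = -d(phi)/d(omega)
d(phi) = -87.67 deg = -1.53013 rad
d(omega) = 2*pi*(1725.1 - 1562.3) = 1022.9026 rad/s
tau = -(-1.53013) / 1022.9026
    = 1.4959 ms

1.4959 ms


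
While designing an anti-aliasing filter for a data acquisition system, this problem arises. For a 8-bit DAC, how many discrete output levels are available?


Number of quantization levels = 2^N
= 2^8
= 256

256


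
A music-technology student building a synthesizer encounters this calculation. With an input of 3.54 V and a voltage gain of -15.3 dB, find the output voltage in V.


Output voltage from dB gain:
V_out = V_in * 10^(gain_dB / 20)
      = 3.54 * 10^(-15.3 / 20)
      = 3.54 * 0.171791
      = 0.6081 V

0.6081 V


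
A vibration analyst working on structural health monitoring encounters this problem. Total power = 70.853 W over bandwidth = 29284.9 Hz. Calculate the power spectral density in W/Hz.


Power spectral density:
PSD = P / BW
    = 70.853 / 29284.9
    = 0.00241944 W/Hz

0.00241944 W/Hz


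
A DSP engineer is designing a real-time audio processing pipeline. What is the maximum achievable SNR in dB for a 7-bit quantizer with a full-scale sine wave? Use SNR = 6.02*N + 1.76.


Theoretical SNR for a full-scale sinusoid:
SNR = 6.02 * N + 1.76
    = 6.02 * 7 + 1.76
    = 42.14 + 1.76
    = 43.9 dB

43.9 dB


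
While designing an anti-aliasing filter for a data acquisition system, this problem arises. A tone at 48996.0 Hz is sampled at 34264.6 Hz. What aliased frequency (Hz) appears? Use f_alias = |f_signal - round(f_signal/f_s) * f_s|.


Compute the nearest integer multiple of fs to the signal:
n = round(48996.0 / 34264.6) = 1
f_alias = |48996.0 - 1 * 34264.6|
        = |48996.0 - 34264.6|
        = 14731.4 Hz

14731.4


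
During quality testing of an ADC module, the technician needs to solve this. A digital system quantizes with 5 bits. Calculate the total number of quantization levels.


Number of quantization levels = 2^N
= 2^5
= 32

32


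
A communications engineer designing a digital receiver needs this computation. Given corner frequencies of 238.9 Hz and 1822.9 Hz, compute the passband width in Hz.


Bandwidth is the difference of -3dB frequencies:
BW = f_high - f_low
   = 1822.9 - 238.9
   = 1584.0 Hz

1584.0 Hz


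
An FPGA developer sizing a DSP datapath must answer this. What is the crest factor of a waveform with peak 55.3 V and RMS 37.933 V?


Crest factor is the ratio of peak to RMS:
CF = V_peak / V_rms
   = 55.3 / 37.933
   = 1.4578

1.4578


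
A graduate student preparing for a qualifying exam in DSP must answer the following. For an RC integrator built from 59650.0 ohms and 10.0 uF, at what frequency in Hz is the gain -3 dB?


Cutoff frequency of a first-order RC filter:
fc = 1 / (2 * pi * R * C)
C = 10.0 uF = 1e-05 F
fc = 1 / (2 * pi * 59650.0 * 1e-05)
   = 1 / 3.7479200357326
   = 0.266815 Hz

0.266815 Hz


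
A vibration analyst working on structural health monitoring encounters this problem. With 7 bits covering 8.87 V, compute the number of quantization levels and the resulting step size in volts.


Step 1 — number of quantization levels:
L = 2^N = 2^7 = 128

Step 2 — LSB step size:
delta = Vfs / L
      = 8.87 / 128
      = 0.06929687 V

Levels = 128; step size = 0.06929687 V


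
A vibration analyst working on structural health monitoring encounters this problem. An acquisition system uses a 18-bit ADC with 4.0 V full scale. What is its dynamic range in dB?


Dynamic range from full-scale to LSB:
V_min = V_max / 2^bits = 4.0 / 2^18
DR = 20 * log10(V_max / V_min)
   = 20 * log10(2^18)
   = 20 * 18 * log10(2)
   = 108.37 dB

108.37 dB


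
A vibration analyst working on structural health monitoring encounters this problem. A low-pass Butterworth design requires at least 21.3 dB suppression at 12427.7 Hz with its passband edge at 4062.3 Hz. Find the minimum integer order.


Butterworth filter order formula:
n = log10(10^(A/10) - 1) / (2 * log10(f_stop/f_pass))
10^(21.3/10) - 1 = 133.8963
f_stop/f_pass = 12427.7 / 4062.3 = 3.0593
n = 2.1898 -> ceil = 3

3


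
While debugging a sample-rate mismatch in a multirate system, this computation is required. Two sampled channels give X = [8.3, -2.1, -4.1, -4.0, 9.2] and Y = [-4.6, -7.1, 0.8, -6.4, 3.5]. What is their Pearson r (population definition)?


Pearson correlation coefficient (population):
r = cov(X,Y) / (std(X) * std(Y))
Mean X = 1.46, Mean Y = -2.76
Cov(X,Y) = 10.2796
Std(X) = 6.001533, Std(Y) = 4.179282
r = 0.4098

0.4098


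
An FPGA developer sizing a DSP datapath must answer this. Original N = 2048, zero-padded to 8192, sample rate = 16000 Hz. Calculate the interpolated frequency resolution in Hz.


Frequency resolution after zero-padding:
N_padded = 2048 * 4 = 8192
df = fs / N_padded
   = 16000 / 8192
   = 1.9531 Hz

1.9531 Hz


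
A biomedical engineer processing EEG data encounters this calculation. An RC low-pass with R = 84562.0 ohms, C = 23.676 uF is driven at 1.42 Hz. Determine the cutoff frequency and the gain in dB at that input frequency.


Step 1 — cutoff frequency:
fc = 1 / (2*pi*R*C)
C = 23.676 uF = 2.3676e-05 F
fc = 1 / (2*pi*84562.0*2.3676e-05)
   = 0.0794944 Hz

Step 2 — magnitude at f = 1.42 Hz:
|H(f)| = 1 / sqrt(1 + (f/fc)^2)
f/fc = 1.42 / 0.0794944 = 17.862893
|H| = 1 / sqrt(1 + 319.082946) = 0.0558945
|H|_dB = 20*log10(0.0558945) = -25.05 dB

fc = 0.0794944 Hz; |H(1.42 Hz)| = -25.05 dB


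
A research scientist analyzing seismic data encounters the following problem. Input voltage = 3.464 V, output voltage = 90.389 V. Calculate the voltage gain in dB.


Voltage gain in dB:
G = 20 * log10(Vout / Vin)
  = 20 * log10(90.389 / 3.464)
  = 20 * log10(26.093822)
  = 20 * 1.416538
  = 28.33 dB

28.33 dB


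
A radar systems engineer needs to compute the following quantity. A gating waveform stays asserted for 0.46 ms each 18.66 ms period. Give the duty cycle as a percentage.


Duty cycle as a percentage:
DC = (t_on / T) * 100
   = (0.46 / 18.66) * 100
   = 0.024652 * 100
   = 2.47 %

2.47 %


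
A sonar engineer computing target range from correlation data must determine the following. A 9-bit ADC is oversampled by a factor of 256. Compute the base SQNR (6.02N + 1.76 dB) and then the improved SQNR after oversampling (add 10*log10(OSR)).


Step 1 — baseline SQNR at Nyquist:
SQNR_base = 6.02*N + 1.76
          = 6.02*9 + 1.76
          = 55.94 dB

Step 2 — oversampling processing gain:
G = 10*log10(OSR) = 10*log10(256) = 24.08 dB

Step 3 — total:
SQNR_total = 55.94 + 24.08 = 80.02 dB

Base SQNR = 55.94 dB; oversampled SQNR = 80.02 dB


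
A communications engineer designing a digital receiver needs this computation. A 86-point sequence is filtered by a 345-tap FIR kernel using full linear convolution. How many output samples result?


Linear convolution output length:
L = N + M - 1
  = 86 + 345 - 1
  = 430 samples

430


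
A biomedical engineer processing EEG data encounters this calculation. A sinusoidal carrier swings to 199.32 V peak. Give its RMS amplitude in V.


RMS voltage for a sinusoidal waveform:
V_rms = V_peak / sqrt(2)
      = 199.32 / 1.414214
      = 140.941 V

140.941 V


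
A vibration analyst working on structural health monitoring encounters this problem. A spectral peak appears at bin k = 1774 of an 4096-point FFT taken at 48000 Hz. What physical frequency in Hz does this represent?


Frequency of DFT bin k:
f_k = k * fs / N
    = 1774 * 48000 / 4096
    = 85152000 / 4096
    = 20789.062 Hz

20789.062 Hz


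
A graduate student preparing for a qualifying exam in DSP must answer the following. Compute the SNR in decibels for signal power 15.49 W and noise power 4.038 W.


SNR in decibels:
SNR = 10 * log10(Ps / Pn)
    = 10 * log10(15.49 / 4.038)
    = 10 * log10(3.8361)
    = 10 * 0.5839
    = 5.84 dB

5.84 dB


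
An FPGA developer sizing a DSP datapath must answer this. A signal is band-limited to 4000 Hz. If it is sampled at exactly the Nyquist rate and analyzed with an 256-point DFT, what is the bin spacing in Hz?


Step 1 — Nyquist sampling rate:
fs = 2 * fmax = 2 * 4000 = 8000 Hz

Step 2 — DFT bin spacing:
df = fs / N = 8000 / 256 = 31.25 Hz

31.25 Hz


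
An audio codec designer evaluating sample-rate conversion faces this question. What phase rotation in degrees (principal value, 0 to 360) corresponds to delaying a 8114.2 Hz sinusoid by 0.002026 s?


Phase shift from frequency and time delay:
phi = 360 * f * t_delay
    = 360 * 8114.2 * 0.002026
    = 5918.17 degrees
    mod 360 = 158.17 degrees

158.17 degrees


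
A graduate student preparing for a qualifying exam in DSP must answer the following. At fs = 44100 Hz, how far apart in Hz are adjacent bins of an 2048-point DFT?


DFT frequency resolution:
df = fs / N
   = 44100 / 2048
   = 21.5332 Hz

21.5332 Hz


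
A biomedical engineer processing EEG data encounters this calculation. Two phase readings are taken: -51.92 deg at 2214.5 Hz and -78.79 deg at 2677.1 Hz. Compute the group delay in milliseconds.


Group delay from phase difference:
tau = -d(phi)/d(omega)
d(phi) = -26.87 deg = -0.46897 rad
d(omega) = 2*pi*(2677.1 - 2214.5) = 2906.6015 rad/s
tau = -(-0.46897) / 2906.6015
    = 0.1613 ms

0.1613 ms


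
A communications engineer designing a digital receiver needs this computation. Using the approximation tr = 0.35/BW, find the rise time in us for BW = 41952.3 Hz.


Rise time from bandwidth relationship:
tr = 0.35 / BW
   = 0.35 / 41952.3
   = 8.34280838e-06 s
   = 8.3428 us

8.3428 us


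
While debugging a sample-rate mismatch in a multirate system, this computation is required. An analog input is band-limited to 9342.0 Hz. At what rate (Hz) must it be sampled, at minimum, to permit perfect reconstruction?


The Nyquist rate is twice the maximum frequency component.
fs_min = 2 * fmax
      = 2 * 9342.0
      = 18684.0 Hz

18684.0


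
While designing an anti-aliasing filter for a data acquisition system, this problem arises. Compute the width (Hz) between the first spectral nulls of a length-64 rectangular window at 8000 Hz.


Main lobe width for a rectangular window:
Width = 2 * fs / N
      = 2 * 8000 / 64
      = 16000 / 64
      = 250.0 Hz

250.0 Hz


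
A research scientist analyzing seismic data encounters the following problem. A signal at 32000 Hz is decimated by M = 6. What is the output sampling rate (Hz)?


Decimation reduces the sample rate:
fs_out = fs_in / M
       = 32000 / 6
       = 5333.3333 Hz

5333.3333 Hz


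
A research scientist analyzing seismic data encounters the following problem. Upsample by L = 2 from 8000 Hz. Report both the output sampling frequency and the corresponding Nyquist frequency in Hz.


Step 1 — output sample rate after interpolation by L:
fs_out = L * fs_in = 2 * 8000 = 16000 Hz

Step 2 — Nyquist frequency of the output stream:
f_Nyq = fs_out / 2 = 16000 / 2 = 8000.0 Hz

fs_out = 16000 Hz; f_Nyquist = 8000.0 Hz


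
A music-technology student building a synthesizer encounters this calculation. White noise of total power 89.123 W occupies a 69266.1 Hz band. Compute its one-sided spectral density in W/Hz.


Power spectral density:
PSD = P / BW
    = 89.123 / 69266.1
    = 0.00128668 W/Hz

0.00128668 W/Hz


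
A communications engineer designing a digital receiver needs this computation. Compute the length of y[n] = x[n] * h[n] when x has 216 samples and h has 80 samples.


Linear convolution output length:
L = N + M - 1
  = 216 + 80 - 1
  = 295 samples

295


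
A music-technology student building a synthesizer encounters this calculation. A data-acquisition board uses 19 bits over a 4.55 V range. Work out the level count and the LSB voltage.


Step 1 — number of quantization levels:
L = 2^N = 2^19 = 524288

Step 2 — LSB step size:
delta = Vfs / L
      = 4.55 / 524288
      = 8.68e-06 V

Levels = 524288; step size = 8.68e-06 V


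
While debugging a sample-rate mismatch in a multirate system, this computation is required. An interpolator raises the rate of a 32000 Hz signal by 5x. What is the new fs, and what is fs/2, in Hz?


Step 1 — output sample rate after interpolation by L:
fs_out = L * fs_in = 5 * 32000 = 160000 Hz

Step 2 — Nyquist frequency of the output stream:
f_Nyq = fs_out / 2 = 160000 / 2 = 80000.0 Hz

fs_out = 160000 Hz; f_Nyquist = 80000.0 Hz


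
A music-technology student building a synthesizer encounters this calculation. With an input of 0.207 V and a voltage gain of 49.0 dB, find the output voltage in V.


Output voltage from dB gain:
V_out = V_in * 10^(gain_dB / 20)
      = 0.207 * 10^(49.0 / 20)
      = 0.207 * 281.838293
      = 58.3405 V

58.3405 V


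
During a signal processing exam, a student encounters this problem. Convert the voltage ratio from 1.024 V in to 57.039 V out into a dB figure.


Voltage gain in dB:
G = 20 * log10(Vout / Vin)
  = 20 * log10(57.039 / 1.024)
  = 20 * log10(55.702148)
  = 20 * 1.745872
  = 34.92 dB

34.92 dB


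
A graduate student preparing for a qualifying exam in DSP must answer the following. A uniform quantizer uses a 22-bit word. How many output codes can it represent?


Number of quantization levels = 2^N
= 2^22
= 4194304

4194304


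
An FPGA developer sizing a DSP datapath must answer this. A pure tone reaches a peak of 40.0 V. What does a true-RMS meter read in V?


RMS voltage for a sinusoidal waveform:
V_rms = V_peak / sqrt(2)
      = 40.0 / 1.414214
      = 28.284 V

28.284 V


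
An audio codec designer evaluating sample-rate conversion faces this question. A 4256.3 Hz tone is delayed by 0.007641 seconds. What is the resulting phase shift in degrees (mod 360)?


Phase shift from frequency and time delay:
phi = 360 * f * t_delay
    = 360 * 4256.3 * 0.007641
    = 11708.06 degrees
    mod 360 = 188.06 degrees

188.06 degrees


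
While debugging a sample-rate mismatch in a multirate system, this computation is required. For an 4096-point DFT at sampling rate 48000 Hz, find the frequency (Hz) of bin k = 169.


Frequency of DFT bin k:
f_k = k * fs / N
    = 169 * 48000 / 4096
    = 8112000 / 4096
    = 1980.469 Hz

1980.469 Hz


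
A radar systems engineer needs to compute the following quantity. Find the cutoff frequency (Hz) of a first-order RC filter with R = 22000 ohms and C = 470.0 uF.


Cutoff frequency of a first-order RC filter:
fc = 1 / (2 * pi * R * C)
C = 470.0 uF = 0.00047 F
fc = 1 / (2 * pi * 22000 * 0.00047)
   = 1 / 64.968136076237
   = 0.015392 Hz

0.015392 Hz


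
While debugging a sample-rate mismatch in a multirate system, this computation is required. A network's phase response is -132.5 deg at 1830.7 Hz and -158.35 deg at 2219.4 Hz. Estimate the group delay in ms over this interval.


Group delay from phase difference:
tau = -d(phi)/d(omega)
d(phi) = -25.85 deg = -0.451168 rad
d(omega) = 2*pi*(2219.4 - 1830.7) = 2442.2741 rad/s
tau = -(-0.451168) / 2442.2741
    = 0.1847 ms

0.1847 ms


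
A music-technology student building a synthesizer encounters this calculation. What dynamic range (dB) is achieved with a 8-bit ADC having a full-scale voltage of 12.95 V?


Dynamic range from full-scale to LSB:
V_min = V_max / 2^bits = 12.95 / 2^8
DR = 20 * log10(V_max / V_min)
   = 20 * log10(2^8)
   = 20 * 8 * log10(2)
   = 48.16 dB

48.16 dB


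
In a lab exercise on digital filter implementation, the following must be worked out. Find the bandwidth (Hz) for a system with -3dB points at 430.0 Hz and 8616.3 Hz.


Bandwidth is the difference of -3dB frequencies:
BW = f_high - f_low
   = 8616.3 - 430.0
   = 8186.3 Hz

8186.3 Hz


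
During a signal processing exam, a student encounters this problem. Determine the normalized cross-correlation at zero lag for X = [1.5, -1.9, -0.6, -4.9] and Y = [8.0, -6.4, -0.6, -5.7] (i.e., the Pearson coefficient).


Pearson correlation coefficient (population):
r = cov(X,Y) / (std(X) * std(Y))
Mean X = -1.475, Mean Y = -1.175
Cov(X,Y) = 11.379375
Std(X) = 2.319887, Std(Y) = 5.750815
r = 0.8529

0.8529


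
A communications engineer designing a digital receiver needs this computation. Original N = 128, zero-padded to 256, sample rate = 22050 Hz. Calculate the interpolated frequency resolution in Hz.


Frequency resolution after zero-padding:
N_padded = 128 * 2 = 256
df = fs / N_padded
   = 22050 / 256
   = 86.1328 Hz

86.1328 Hz


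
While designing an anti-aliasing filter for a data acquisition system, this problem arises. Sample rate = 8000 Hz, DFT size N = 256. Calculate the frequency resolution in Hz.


DFT frequency resolution:
df = fs / N
   = 8000 / 256
   = 31.25 Hz

31.25 Hz


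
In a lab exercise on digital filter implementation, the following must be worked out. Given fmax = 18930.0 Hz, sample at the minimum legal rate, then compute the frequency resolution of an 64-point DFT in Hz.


Step 1 — Nyquist sampling rate:
fs = 2 * fmax = 2 * 18930.0 = 37860.0 Hz

Step 2 — DFT bin spacing:
df = fs / N = 37860.0 / 64 = 591.5625 Hz

591.5625 Hz


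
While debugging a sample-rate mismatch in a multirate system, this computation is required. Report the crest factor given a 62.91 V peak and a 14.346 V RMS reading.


Crest factor is the ratio of peak to RMS:
CF = V_peak / V_rms
   = 62.91 / 14.346
   = 4.3852

4.3852


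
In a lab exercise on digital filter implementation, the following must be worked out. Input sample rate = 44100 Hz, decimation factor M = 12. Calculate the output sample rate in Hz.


Decimation reduces the sample rate:
fs_out = fs_in / M
       = 44100 / 12
       = 3675.0 Hz

3675.0 Hz


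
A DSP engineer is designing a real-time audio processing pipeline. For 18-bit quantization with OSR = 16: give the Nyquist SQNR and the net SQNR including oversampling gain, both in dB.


Step 1 — baseline SQNR at Nyquist:
SQNR_base = 6.02*N + 1.76
          = 6.02*18 + 1.76
          = 110.12 dB

Step 2 — oversampling processing gain:
G = 10*log10(OSR) = 10*log10(16) = 12.04 dB

Step 3 — total:
SQNR_total = 110.12 + 12.04 = 122.16 dB

Base SQNR = 110.12 dB; oversampled SQNR = 122.16 dB


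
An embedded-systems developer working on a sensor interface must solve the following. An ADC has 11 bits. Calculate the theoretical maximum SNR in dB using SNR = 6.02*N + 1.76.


Theoretical SNR for a full-scale sinusoid:
SNR = 6.02 * N + 1.76
    = 6.02 * 11 + 1.76
    = 66.22 + 1.76
    = 67.98 dB

67.98 dB


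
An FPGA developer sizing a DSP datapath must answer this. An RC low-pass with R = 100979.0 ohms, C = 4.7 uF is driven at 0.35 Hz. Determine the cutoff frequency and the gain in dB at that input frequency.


Step 1 — cutoff frequency:
fc = 1 / (2*pi*R*C)
C = 4.7 uF = 4.7e-06 F
fc = 1 / (2*pi*100979.0*4.7e-06)
   = 0.335345 Hz

Step 2 — magnitude at f = 0.35 Hz:
|H(f)| = 1 / sqrt(1 + (f/fc)^2)
f/fc = 0.35 / 0.335345 = 1.043701
|H| = 1 / sqrt(1 + 1.089312) = 0.6918283
|H|_dB = 20*log10(0.6918283) = -3.2 dB

fc = 0.335345 Hz; |H(0.35 Hz)| = -3.2 dB


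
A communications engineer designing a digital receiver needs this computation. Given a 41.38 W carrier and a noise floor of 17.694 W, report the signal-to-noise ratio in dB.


SNR in decibels:
SNR = 10 * log10(Ps / Pn)
    = 10 * log10(41.38 / 17.694)
    = 10 * log10(2.3386)
    = 10 * 0.369
    = 3.69 dB

3.69 dB


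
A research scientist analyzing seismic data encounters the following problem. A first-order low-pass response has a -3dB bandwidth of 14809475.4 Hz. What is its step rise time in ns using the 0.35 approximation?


Rise time from bandwidth relationship:
tr = 0.35 / BW
   = 0.35 / 14809475.4
   = 2.363351777e-08 s
   = 23.6335 ns

23.6335 ns


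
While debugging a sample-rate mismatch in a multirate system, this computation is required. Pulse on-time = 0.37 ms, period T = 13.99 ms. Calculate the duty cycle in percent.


Duty cycle as a percentage:
DC = (t_on / T) * 100
   = (0.37 / 13.99) * 100
   = 0.026447 * 100
   = 2.64 %

2.64 %


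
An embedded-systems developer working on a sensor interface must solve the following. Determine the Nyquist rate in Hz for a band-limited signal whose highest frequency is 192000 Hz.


The Nyquist rate is twice the maximum frequency component.
fs_min = 2 * fmax
      = 2 * 192000
      = 384000 Hz

384000


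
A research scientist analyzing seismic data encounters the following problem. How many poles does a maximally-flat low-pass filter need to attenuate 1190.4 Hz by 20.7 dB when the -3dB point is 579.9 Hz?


Butterworth filter order formula:
n = log10(10^(A/10) - 1) / (2 * log10(f_stop/f_pass))
10^(20.7/10) - 1 = 116.4898
f_stop/f_pass = 1190.4 / 579.9 = 2.0528
n = 3.3078 -> ceil = 4

4


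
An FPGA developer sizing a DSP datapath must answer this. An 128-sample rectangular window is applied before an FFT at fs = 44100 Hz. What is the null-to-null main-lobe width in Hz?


Main lobe width for a rectangular window:
Width = 2 * fs / N
      = 2 * 44100 / 128
      = 88200 / 128
      = 689.062 Hz

689.062 Hz


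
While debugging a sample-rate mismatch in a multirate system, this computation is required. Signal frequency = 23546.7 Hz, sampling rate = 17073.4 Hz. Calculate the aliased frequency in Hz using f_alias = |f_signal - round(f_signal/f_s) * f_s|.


Compute the nearest integer multiple of fs to the signal:
n = round(23546.7 / 17073.4) = 1
f_alias = |23546.7 - 1 * 17073.4|
        = |23546.7 - 17073.4|
        = 6473.3 Hz

6473.3


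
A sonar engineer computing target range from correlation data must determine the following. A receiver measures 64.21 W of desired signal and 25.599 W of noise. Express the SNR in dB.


SNR in decibels:
SNR = 10 * log10(Ps / Pn)
    = 10 * log10(64.21 / 25.599)
    = 10 * log10(2.5083)
    = 10 * 0.3994
    = 3.99 dB

3.99 dB


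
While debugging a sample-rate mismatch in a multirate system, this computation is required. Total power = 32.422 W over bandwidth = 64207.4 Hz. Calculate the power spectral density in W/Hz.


Power spectral density:
PSD = P / BW
    = 32.422 / 64207.4
    = 0.00050496 W/Hz

0.00050496 W/Hz


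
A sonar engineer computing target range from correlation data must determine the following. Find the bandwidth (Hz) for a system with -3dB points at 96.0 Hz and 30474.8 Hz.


Bandwidth is the difference of -3dB frequencies:
BW = f_high - f_low
   = 30474.8 - 96.0
   = 30378.8 Hz

30378.8 Hz


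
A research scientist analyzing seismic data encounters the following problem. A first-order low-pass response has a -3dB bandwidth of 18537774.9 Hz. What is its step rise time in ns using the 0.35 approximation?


Rise time from bandwidth relationship:
tr = 0.35 / BW
   = 0.35 / 18537774.9
   = 1.888036735e-08 s
   = 18.8804 ns

18.8804 ns


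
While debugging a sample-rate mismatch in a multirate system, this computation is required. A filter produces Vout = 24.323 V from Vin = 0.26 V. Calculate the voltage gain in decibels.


Voltage gain in dB:
G = 20 * log10(Vout / Vin)
  = 20 * log10(24.323 / 0.26)
  = 20 * log10(93.55)
  = 20 * 1.971044
  = 39.42 dB

39.42 dB


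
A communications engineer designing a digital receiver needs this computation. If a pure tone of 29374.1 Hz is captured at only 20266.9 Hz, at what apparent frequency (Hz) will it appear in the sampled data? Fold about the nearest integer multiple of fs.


Compute the nearest integer multiple of fs to the signal:
n = round(29374.1 / 20266.9) = 1
f_alias = |29374.1 - 1 * 20266.9|
        = |29374.1 - 20266.9|
        = 9107.2 Hz

9107.2


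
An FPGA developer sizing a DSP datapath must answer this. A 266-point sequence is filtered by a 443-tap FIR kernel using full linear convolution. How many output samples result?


Linear convolution output length:
L = N + M - 1
  = 266 + 443 - 1
  = 708 samples

708


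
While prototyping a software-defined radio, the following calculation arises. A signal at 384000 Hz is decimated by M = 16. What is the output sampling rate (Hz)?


Decimation reduces the sample rate:
fs_out = fs_in / M
       = 384000 / 16
       = 24000.0 Hz

24000.0 Hz


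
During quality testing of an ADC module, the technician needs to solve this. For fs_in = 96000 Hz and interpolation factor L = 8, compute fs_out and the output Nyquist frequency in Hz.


Step 1 — output sample rate after interpolation by L:
fs_out = L * fs_in = 8 * 96000 = 768000 Hz

Step 2 — Nyquist frequency of the output stream:
f_Nyq = fs_out / 2 = 768000 / 2 = 384000.0 Hz

fs_out = 768000 Hz; f_Nyquist = 384000.0 Hz


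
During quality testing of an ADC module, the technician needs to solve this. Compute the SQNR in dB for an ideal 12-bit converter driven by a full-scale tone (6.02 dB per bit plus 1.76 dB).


Theoretical SNR for a full-scale sinusoid:
SNR = 6.02 * N + 1.76
    = 6.02 * 12 + 1.76
    = 72.24 + 1.76
    = 74.0 dB

74.0 dB


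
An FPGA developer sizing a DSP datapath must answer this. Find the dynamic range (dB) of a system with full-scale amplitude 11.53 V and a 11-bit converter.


Dynamic range from full-scale to LSB:
V_min = V_max / 2^bits = 11.53 / 2^11
DR = 20 * log10(V_max / V_min)
   = 20 * log10(2^11)
   = 20 * 11 * log10(2)
   = 66.23 dB

66.23 dB


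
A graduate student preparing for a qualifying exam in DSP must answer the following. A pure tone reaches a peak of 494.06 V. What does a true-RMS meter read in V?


RMS voltage for a sinusoidal waveform:
V_rms = V_peak / sqrt(2)
      = 494.06 / 1.414214
      = 349.353 V

349.353 V


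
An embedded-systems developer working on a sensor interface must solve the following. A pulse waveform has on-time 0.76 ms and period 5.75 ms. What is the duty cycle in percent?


Duty cycle as a percentage:
DC = (t_on / T) * 100
   = (0.76 / 5.75) * 100
   = 0.132174 * 100
   = 13.22 %

13.22 %


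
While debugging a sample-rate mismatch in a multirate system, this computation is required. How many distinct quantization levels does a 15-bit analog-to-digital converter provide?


Number of quantization levels = 2^N
= 2^15
= 32768

32768


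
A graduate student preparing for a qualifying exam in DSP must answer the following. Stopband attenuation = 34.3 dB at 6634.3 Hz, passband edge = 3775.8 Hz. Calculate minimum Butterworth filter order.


Butterworth filter order formula:
n = log10(10^(A/10) - 1) / (2 * log10(f_stop/f_pass))
10^(34.3/10) - 1 = 2690.5348
f_stop/f_pass = 6634.3 / 3775.8 = 1.7571
n = 7.0058 -> ceil = 8

8


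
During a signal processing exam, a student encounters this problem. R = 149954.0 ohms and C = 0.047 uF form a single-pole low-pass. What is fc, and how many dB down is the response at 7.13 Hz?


Step 1 — cutoff frequency:
fc = 1 / (2*pi*R*C)
C = 0.047 uF = 4.7e-08 F
fc = 1 / (2*pi*149954.0*4.7e-08)
   = 22.5821 Hz

Step 2 — magnitude at f = 7.13 Hz:
|H(f)| = 1 / sqrt(1 + (f/fc)^2)
f/fc = 7.13 / 22.5821 = 0.315737
|H| = 1 / sqrt(1 + 0.09969) = 0.953597
|H|_dB = 20*log10(0.953597) = -0.41 dB

fc = 22.5821 Hz; |H(7.13 Hz)| = -0.41 dB


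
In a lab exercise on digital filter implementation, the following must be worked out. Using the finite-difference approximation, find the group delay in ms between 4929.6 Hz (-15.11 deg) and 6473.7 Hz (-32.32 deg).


Group delay from phase difference:
tau = -d(phi)/d(omega)
d(phi) = -17.21 deg = -0.300371 rad
d(omega) = 2*pi*(6473.7 - 4929.6) = 9701.8664 rad/s
tau = -(-0.300371) / 9701.8664
    = 0.031 ms

0.031 ms


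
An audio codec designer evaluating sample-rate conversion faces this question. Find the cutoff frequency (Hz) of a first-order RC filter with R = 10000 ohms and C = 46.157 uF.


Cutoff frequency of a first-order RC filter:
fc = 1 / (2 * pi * R * C)
C = 46.157 uF = 4.6157e-05 F
fc = 1 / (2 * pi * 10000 * 4.6157e-05)
   = 1 / 2.9001298422349
   = 0.344812 Hz

0.344812 Hz


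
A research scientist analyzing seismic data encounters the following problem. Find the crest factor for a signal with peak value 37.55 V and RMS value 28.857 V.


Crest factor is the ratio of peak to RMS:
CF = V_peak / V_rms
   = 37.55 / 28.857
   = 1.3012

1.3012


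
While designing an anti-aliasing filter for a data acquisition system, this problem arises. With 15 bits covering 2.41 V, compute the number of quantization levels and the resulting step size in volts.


Step 1 — number of quantization levels:
L = 2^N = 2^15 = 32768

Step 2 — LSB step size:
delta = Vfs / L
      = 2.41 / 32768
      = 7.355e-05 V

Levels = 32768; step size = 7.355e-05 V


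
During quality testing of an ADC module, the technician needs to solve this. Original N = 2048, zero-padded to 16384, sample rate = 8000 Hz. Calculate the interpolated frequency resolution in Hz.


Frequency resolution after zero-padding:
N_padded = 2048 * 8 = 16384
df = fs / N_padded
   = 8000 / 16384
   = 0.4883 Hz

0.4883 Hz


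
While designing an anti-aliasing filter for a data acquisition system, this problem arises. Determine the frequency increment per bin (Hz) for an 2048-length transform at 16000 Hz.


DFT frequency resolution:
df = fs / N
   = 16000 / 2048
   = 7.8125 Hz

7.8125 Hz


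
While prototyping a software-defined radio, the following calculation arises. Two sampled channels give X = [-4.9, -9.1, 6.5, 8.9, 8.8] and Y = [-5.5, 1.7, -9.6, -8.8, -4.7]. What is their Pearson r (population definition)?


Pearson correlation coefficient (population):
r = cov(X,Y) / (std(X) * std(Y))
Mean X = 2.04, Mean Y = -5.38
Cov(X,Y) = -23.1448
Std(X) = 7.548669, Std(Y) = 4.002699
r = -0.766

-0.766


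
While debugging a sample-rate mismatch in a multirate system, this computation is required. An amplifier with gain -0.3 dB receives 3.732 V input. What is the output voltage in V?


Output voltage from dB gain:
V_out = V_in * 10^(gain_dB / 20)
      = 3.732 * 10^(-0.3 / 20)
      = 3.732 * 0.966051
      = 3.6053 V

3.6053 V


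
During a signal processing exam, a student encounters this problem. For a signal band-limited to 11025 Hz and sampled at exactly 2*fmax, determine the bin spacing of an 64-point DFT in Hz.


Step 1 — Nyquist sampling rate:
fs = 2 * fmax = 2 * 11025 = 22050 Hz

Step 2 — DFT bin spacing:
df = fs / N = 22050 / 64 = 344.5312 Hz

344.5312 Hz


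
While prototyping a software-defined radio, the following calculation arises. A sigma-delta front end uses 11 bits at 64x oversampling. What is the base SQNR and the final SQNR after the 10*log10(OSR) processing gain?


Step 1 — baseline SQNR at Nyquist:
SQNR_base = 6.02*N + 1.76
          = 6.02*11 + 1.76
          = 67.98 dB

Step 2 — oversampling processing gain:
G = 10*log10(OSR) = 10*log10(64) = 18.06 dB

Step 3 — total:
SQNR_total = 67.98 + 18.06 = 86.04 dB

Base SQNR = 67.98 dB; oversampled SQNR = 86.04 dB


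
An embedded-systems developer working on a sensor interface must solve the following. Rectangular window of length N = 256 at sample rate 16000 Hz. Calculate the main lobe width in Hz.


Main lobe width for a rectangular window:
Width = 2 * fs / N
      = 2 * 16000 / 256
      = 32000 / 256
      = 125.0 Hz

125.0 Hz


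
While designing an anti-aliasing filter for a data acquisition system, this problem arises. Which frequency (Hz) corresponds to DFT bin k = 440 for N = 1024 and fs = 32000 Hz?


Frequency of DFT bin k:
f_k = k * fs / N
    = 440 * 32000 / 1024
    = 14080000 / 1024
    = 13750.0 Hz

13750.0 Hz


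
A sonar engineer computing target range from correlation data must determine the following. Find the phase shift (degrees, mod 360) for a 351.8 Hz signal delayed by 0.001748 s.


Phase shift from frequency and time delay:
phi = 360 * f * t_delay
    = 360 * 351.8 * 0.001748
    = 221.38 degrees
    mod 360 = 221.38 degrees

221.38 degrees


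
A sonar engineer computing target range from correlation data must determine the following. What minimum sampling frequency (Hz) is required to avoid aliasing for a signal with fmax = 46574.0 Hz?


The Nyquist rate is twice the maximum frequency component.
fs_min = 2 * fmax
      = 2 * 46574.0
      = 93148.0 Hz

93148.0


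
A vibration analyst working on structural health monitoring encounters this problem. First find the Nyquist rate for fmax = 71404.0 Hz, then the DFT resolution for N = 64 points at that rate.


Step 1 — Nyquist sampling rate:
fs = 2 * fmax = 2 * 71404.0 = 142808.0 Hz

Step 2 — DFT bin spacing:
df = fs / N = 142808.0 / 64 = 2231.375 Hz

2231.375 Hz


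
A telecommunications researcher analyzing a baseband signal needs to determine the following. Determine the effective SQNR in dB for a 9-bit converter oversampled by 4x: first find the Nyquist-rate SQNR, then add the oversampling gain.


Step 1 — baseline SQNR at Nyquist:
SQNR_base = 6.02*N + 1.76
          = 6.02*9 + 1.76
          = 55.94 dB

Step 2 — oversampling processing gain:
G = 10*log10(OSR) = 10*log10(4) = 6.02 dB

Step 3 — total:
SQNR_total = 55.94 + 6.02 = 61.96 dB

Base SQNR = 55.94 dB; oversampled SQNR = 61.96 dB


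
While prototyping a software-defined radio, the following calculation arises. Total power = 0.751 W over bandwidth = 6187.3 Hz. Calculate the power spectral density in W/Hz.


Power spectral density:
PSD = P / BW
    = 0.751 / 6187.3
    = 0.00012138 W/Hz

0.00012138 W/Hz


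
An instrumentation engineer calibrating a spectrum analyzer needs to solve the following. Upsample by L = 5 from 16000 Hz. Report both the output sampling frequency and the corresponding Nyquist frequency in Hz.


Step 1 — output sample rate after interpolation by L:
fs_out = L * fs_in = 5 * 16000 = 80000 Hz

Step 2 — Nyquist frequency of the output stream:
f_Nyq = fs_out / 2 = 80000 / 2 = 40000.0 Hz

fs_out = 80000 Hz; f_Nyquist = 40000.0 Hz


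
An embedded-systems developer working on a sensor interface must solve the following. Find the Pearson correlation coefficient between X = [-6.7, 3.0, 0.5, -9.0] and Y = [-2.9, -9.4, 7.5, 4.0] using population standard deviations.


Pearson correlation coefficient (population):
r = cov(X,Y) / (std(X) * std(Y))
Mean X = -3.05, Mean Y = -0.2
Cov(X,Y) = -10.865
Std(X) = 4.947979, Std(Y) = 6.497307
r = -0.338

-0.338


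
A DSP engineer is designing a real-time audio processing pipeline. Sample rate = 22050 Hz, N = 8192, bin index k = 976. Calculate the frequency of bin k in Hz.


Frequency of DFT bin k:
f_k = k * fs / N
    = 976 * 22050 / 8192
    = 21520800 / 8192
    = 2627.051 Hz

2627.051 Hz


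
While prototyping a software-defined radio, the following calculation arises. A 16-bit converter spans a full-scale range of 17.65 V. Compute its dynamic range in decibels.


Dynamic range from full-scale to LSB:
V_min = V_max / 2^bits = 17.65 / 2^16
DR = 20 * log10(V_max / V_min)
   = 20 * log10(2^16)
   = 20 * 16 * log10(2)
   = 96.33 dB

96.33 dB


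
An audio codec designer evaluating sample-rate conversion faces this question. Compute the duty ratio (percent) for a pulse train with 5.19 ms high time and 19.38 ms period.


Duty cycle as a percentage:
DC = (t_on / T) * 100
   = (5.19 / 19.38) * 100
   = 0.267802 * 100
   = 26.78 %

26.78 %


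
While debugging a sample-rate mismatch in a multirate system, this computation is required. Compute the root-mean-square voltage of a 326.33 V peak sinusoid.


RMS voltage for a sinusoidal waveform:
V_rms = V_peak / sqrt(2)
      = 326.33 / 1.414214
      = 230.75 V

230.75 V


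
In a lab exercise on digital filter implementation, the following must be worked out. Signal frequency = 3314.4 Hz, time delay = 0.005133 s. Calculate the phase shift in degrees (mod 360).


Phase shift from frequency and time delay:
phi = 360 * f * t_delay
    = 360 * 3314.4 * 0.005133
    = 6124.61 degrees
    mod 360 = 4.61 degrees

4.61 degrees


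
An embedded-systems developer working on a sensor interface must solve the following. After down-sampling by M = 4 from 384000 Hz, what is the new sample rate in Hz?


Decimation reduces the sample rate:
fs_out = fs_in / M
       = 384000 / 4
       = 96000.0 Hz

96000.0 Hz


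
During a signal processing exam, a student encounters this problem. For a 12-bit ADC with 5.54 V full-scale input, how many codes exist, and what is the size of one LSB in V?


Step 1 — number of quantization levels:
L = 2^N = 2^12 = 4096

Step 2 — LSB step size:
delta = Vfs / L
      = 5.54 / 4096
      = 0.00135254 V

Levels = 4096; step size = 0.00135254 V


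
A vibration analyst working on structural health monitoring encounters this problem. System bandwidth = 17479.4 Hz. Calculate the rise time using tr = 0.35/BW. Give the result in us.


Rise time from bandwidth relationship:
tr = 0.35 / BW
   = 0.35 / 17479.4
   = 2.00235706e-05 s
   = 20.0236 us

20.0236 us
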